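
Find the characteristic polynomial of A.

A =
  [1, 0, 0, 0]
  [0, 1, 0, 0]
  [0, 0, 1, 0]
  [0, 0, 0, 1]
x^4 - 4*x^3 + 6*x^2 - 4*x + 1

Expanding det(x·I − A) (e.g. by cofactor expansion or by noting that A is similar to its Jordan form J, which has the same characteristic polynomial as A) gives
  χ_A(x) = x^4 - 4*x^3 + 6*x^2 - 4*x + 1
which factors as (x - 1)^4. The eigenvalues (with algebraic multiplicities) are λ = 1 with multiplicity 4.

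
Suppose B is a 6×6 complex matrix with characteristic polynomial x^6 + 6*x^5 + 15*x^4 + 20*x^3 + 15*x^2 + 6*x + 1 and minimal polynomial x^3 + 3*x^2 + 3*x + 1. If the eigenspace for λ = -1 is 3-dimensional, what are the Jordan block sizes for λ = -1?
Block sizes for λ = -1: [3, 2, 1]

Step 1 — from the characteristic polynomial, algebraic multiplicity of λ = -1 is 6. From dim ker(B − (-1)·I) = 3, there are exactly 3 Jordan blocks for λ = -1.
Step 2 — from the minimal polynomial, the factor (x + 1)^3 tells us the largest block for λ = -1 has size 3.
Step 3 — with total size 6, 3 blocks, and largest block 3, the block sizes (in nonincreasing order) are [3, 2, 1].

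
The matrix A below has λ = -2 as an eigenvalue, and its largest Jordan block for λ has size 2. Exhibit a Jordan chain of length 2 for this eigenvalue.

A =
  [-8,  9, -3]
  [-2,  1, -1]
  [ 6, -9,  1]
A Jordan chain for λ = -2 of length 2:
v_1 = (-6, -2, 6)ᵀ
v_2 = (1, 0, 0)ᵀ

Let N = A − (-2)·I. We want v_2 with N^2 v_2 = 0 but N^1 v_2 ≠ 0; then v_{j-1} := N · v_j for j = 2, …, 2.

Pick v_2 = (1, 0, 0)ᵀ.
Then v_1 = N · v_2 = (-6, -2, 6)ᵀ.

Sanity check: (A − (-2)·I) v_1 = (0, 0, 0)ᵀ = 0. ✓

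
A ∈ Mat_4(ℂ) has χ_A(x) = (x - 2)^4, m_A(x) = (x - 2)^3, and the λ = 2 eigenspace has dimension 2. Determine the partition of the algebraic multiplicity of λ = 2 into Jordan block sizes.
Block sizes for λ = 2: [3, 1]

Step 1 — from the characteristic polynomial, algebraic multiplicity of λ = 2 is 4. From dim ker(A − (2)·I) = 2, there are exactly 2 Jordan blocks for λ = 2.
Step 2 — from the minimal polynomial, the factor (x − 2)^3 tells us the largest block for λ = 2 has size 3.
Step 3 — with total size 4, 2 blocks, and largest block 3, the block sizes (in nonincreasing order) are [3, 1].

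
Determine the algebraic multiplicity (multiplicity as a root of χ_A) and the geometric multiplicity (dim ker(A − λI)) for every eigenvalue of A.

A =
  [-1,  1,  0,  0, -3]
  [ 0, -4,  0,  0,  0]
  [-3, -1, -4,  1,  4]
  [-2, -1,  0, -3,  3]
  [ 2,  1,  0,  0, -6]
λ = -4: alg = 3, geom = 2; λ = -3: alg = 2, geom = 2

Step 1 — factor the characteristic polynomial to read off the algebraic multiplicities:
  χ_A(x) = (x + 3)^2*(x + 4)^3

Step 2 — compute geometric multiplicities via the rank-nullity identity g(λ) = n − rank(A − λI):
  rank(A − (-4)·I) = 3, so dim ker(A − (-4)·I) = n − 3 = 2
  rank(A − (-3)·I) = 3, so dim ker(A − (-3)·I) = n − 3 = 2

Summary:
  λ = -4: algebraic multiplicity = 3, geometric multiplicity = 2
  λ = -3: algebraic multiplicity = 2, geometric multiplicity = 2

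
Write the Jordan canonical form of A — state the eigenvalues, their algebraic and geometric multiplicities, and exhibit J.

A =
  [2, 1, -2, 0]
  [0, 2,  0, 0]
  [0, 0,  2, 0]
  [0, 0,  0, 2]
J_2(2) ⊕ J_1(2) ⊕ J_1(2)

The characteristic polynomial is
  det(x·I − A) = x^4 - 8*x^3 + 24*x^2 - 32*x + 16 = (x - 2)^4

Eigenvalues and multiplicities (the geometric multiplicity of λ is n − rank(A − λI), which equals the number of Jordan blocks for λ):
  λ = 2: algebraic multiplicity = 4, geometric multiplicity = 3

Determining the block sizes for each eigenvalue:
  λ = 2: 3 blocks summing to 4 forces exactly one block of size 2 and the rest size 1 → block sizes [2, 1, 1]

Assembling the blocks gives a Jordan form
J =
  [2, 1, 0, 0]
  [0, 2, 0, 0]
  [0, 0, 2, 0]
  [0, 0, 0, 2]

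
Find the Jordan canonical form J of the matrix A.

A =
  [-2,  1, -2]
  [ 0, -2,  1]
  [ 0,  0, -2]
J_3(-2)

The characteristic polynomial is
  det(x·I − A) = x^3 + 6*x^2 + 12*x + 8 = (x + 2)^3

Eigenvalues and multiplicities (the geometric multiplicity of λ is n − rank(A − λI), which equals the number of Jordan blocks for λ):
  λ = -2: algebraic multiplicity = 3, geometric multiplicity = 1

Determining the block sizes for each eigenvalue:
  λ = -2: one block (gm = 1), so the single block has size am = 3 → block sizes [3]

Assembling the blocks gives a Jordan form
J =
  [-2,  1,  0]
  [ 0, -2,  1]
  [ 0,  0, -2]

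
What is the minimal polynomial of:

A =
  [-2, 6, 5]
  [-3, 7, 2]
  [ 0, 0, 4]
x^3 - 9*x^2 + 24*x - 16

The characteristic polynomial is χ_A(x) = (x - 4)^2*(x - 1), so the eigenvalues are known. The minimal polynomial is
  m_A(x) = Π_λ (x − λ)^{k_λ}
where k_λ is the size of the *largest* Jordan block for λ (equivalently, the smallest k with (A − λI)^k v = 0 for every generalised eigenvector v of λ).

  λ = 1: largest Jordan block has size 1, contributing (x − 1)
  λ = 4: largest Jordan block has size 2, contributing (x − 4)^2

So m_A(x) = (x - 4)^2*(x - 1) = x^3 - 9*x^2 + 24*x - 16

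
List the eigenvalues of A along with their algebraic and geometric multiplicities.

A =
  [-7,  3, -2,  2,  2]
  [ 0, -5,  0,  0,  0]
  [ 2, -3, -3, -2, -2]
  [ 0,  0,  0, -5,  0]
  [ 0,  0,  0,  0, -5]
λ = -5: alg = 5, geom = 4

Step 1 — factor the characteristic polynomial to read off the algebraic multiplicities:
  χ_A(x) = (x + 5)^5

Step 2 — compute geometric multiplicities via the rank-nullity identity g(λ) = n − rank(A − λI):
  rank(A − (-5)·I) = 1, so dim ker(A − (-5)·I) = n − 1 = 4

Summary:
  λ = -5: algebraic multiplicity = 5, geometric multiplicity = 4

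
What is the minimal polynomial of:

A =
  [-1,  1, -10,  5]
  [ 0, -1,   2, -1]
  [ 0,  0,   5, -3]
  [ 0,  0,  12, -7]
x^3 + 3*x^2 + 3*x + 1

The characteristic polynomial is χ_A(x) = (x + 1)^4, so the eigenvalues are known. The minimal polynomial is
  m_A(x) = Π_λ (x − λ)^{k_λ}
where k_λ is the size of the *largest* Jordan block for λ (equivalently, the smallest k with (A − λI)^k v = 0 for every generalised eigenvector v of λ).

  λ = -1: largest Jordan block has size 3, contributing (x + 1)^3

So m_A(x) = (x + 1)^3 = x^3 + 3*x^2 + 3*x + 1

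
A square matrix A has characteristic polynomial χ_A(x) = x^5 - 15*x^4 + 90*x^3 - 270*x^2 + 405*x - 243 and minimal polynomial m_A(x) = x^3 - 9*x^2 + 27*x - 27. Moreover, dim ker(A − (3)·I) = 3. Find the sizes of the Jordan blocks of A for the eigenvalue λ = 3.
Block sizes for λ = 3: [3, 1, 1]

Step 1 — from the characteristic polynomial, algebraic multiplicity of λ = 3 is 5. From dim ker(A − (3)·I) = 3, there are exactly 3 Jordan blocks for λ = 3.
Step 2 — from the minimal polynomial, the factor (x − 3)^3 tells us the largest block for λ = 3 has size 3.
Step 3 — with total size 5, 3 blocks, and largest block 3, the block sizes (in nonincreasing order) are [3, 1, 1].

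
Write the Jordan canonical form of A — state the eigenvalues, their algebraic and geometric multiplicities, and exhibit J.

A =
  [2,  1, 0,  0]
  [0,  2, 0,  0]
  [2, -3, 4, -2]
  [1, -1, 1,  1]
J_2(2) ⊕ J_1(2) ⊕ J_1(3)

The characteristic polynomial is
  det(x·I − A) = x^4 - 9*x^3 + 30*x^2 - 44*x + 24 = (x - 3)*(x - 2)^3

Eigenvalues and multiplicities (the geometric multiplicity of λ is n − rank(A − λI), which equals the number of Jordan blocks for λ):
  λ = 2: algebraic multiplicity = 3, geometric multiplicity = 2
  λ = 3: algebraic multiplicity = 1, geometric multiplicity = 1

Determining the block sizes for each eigenvalue:
  λ = 2: 2 blocks summing to 3 forces exactly one block of size 2 and the rest size 1 → block sizes [2, 1]
  λ = 3: one block (gm = 1), so the single block has size am = 1 → block sizes [1]

Assembling the blocks gives a Jordan form
J =
  [2, 1, 0, 0]
  [0, 2, 0, 0]
  [0, 0, 2, 0]
  [0, 0, 0, 3]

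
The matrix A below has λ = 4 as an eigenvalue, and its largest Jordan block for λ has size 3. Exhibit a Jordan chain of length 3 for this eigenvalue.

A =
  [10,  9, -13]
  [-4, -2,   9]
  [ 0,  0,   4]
A Jordan chain for λ = 4 of length 3:
v_1 = (3, -2, 0)ᵀ
v_2 = (-13, 9, 0)ᵀ
v_3 = (0, 0, 1)ᵀ

Let N = A − (4)·I. We want v_3 with N^3 v_3 = 0 but N^2 v_3 ≠ 0; then v_{j-1} := N · v_j for j = 3, …, 2.

Pick v_3 = (0, 0, 1)ᵀ.
Then v_2 = N · v_3 = (-13, 9, 0)ᵀ.
Then v_1 = N · v_2 = (3, -2, 0)ᵀ.

Sanity check: (A − (4)·I) v_1 = (0, 0, 0)ᵀ = 0. ✓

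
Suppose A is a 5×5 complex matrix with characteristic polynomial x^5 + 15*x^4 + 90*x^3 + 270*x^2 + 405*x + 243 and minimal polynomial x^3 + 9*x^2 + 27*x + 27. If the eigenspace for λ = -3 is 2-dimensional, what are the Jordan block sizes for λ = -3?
Block sizes for λ = -3: [3, 2]

Step 1 — from the characteristic polynomial, algebraic multiplicity of λ = -3 is 5. From dim ker(A − (-3)·I) = 2, there are exactly 2 Jordan blocks for λ = -3.
Step 2 — from the minimal polynomial, the factor (x + 3)^3 tells us the largest block for λ = -3 has size 3.
Step 3 — with total size 5, 2 blocks, and largest block 3, the block sizes (in nonincreasing order) are [3, 2].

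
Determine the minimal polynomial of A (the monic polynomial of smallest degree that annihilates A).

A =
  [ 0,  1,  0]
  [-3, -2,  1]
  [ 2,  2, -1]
x^3 + 3*x^2 + 3*x + 1

The characteristic polynomial is χ_A(x) = (x + 1)^3, so the eigenvalues are known. The minimal polynomial is
  m_A(x) = Π_λ (x − λ)^{k_λ}
where k_λ is the size of the *largest* Jordan block for λ (equivalently, the smallest k with (A − λI)^k v = 0 for every generalised eigenvector v of λ).

  λ = -1: largest Jordan block has size 3, contributing (x + 1)^3

So m_A(x) = (x + 1)^3 = x^3 + 3*x^2 + 3*x + 1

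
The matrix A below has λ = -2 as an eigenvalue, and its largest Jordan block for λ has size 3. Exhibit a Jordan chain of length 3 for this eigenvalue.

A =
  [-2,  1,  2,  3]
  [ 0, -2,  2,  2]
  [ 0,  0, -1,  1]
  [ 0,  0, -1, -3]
A Jordan chain for λ = -2 of length 3:
v_1 = (1, 0, 0, 0)ᵀ
v_2 = (2, 2, 1, -1)ᵀ
v_3 = (0, 0, 1, 0)ᵀ

Let N = A − (-2)·I. We want v_3 with N^3 v_3 = 0 but N^2 v_3 ≠ 0; then v_{j-1} := N · v_j for j = 3, …, 2.

Pick v_3 = (0, 0, 1, 0)ᵀ.
Then v_2 = N · v_3 = (2, 2, 1, -1)ᵀ.
Then v_1 = N · v_2 = (1, 0, 0, 0)ᵀ.

Sanity check: (A − (-2)·I) v_1 = (0, 0, 0, 0)ᵀ = 0. ✓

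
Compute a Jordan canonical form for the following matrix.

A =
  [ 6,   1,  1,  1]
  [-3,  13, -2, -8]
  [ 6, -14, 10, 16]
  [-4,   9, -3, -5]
J_3(6) ⊕ J_1(6)

The characteristic polynomial is
  det(x·I − A) = x^4 - 24*x^3 + 216*x^2 - 864*x + 1296 = (x - 6)^4

Eigenvalues and multiplicities (the geometric multiplicity of λ is n − rank(A − λI), which equals the number of Jordan blocks for λ):
  λ = 6: algebraic multiplicity = 4, geometric multiplicity = 2

Determining the block sizes for each eigenvalue:
  λ = 6: with am = 4 and gm = 2, the partition is not yet determined (e.g. several partitions of 4 into 2 parts exist). Let N = A − (6)·I. Computing rank(N^1) = 2, rank(N^2) = 1, rank(N^3) = 0; the number of blocks of size ≥ j is rank(N^{j−1}) − rank(N^j), giving [2, 1, 1]. So we have 1 block(s) of size 3, 1 block(s) of size 1 → block sizes [3, 1]

Assembling the blocks gives a Jordan form
J =
  [6, 1, 0, 0]
  [0, 6, 1, 0]
  [0, 0, 6, 0]
  [0, 0, 0, 6]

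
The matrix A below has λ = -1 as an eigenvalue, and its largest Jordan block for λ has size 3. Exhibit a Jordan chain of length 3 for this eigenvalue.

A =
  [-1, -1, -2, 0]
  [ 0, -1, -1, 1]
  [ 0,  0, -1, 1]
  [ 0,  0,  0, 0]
A Jordan chain for λ = -1 of length 3:
v_1 = (1, 0, 0, 0)ᵀ
v_2 = (-2, -1, 0, 0)ᵀ
v_3 = (0, 0, 1, 0)ᵀ

Let N = A − (-1)·I. We want v_3 with N^3 v_3 = 0 but N^2 v_3 ≠ 0; then v_{j-1} := N · v_j for j = 3, …, 2.

Pick v_3 = (0, 0, 1, 0)ᵀ.
Then v_2 = N · v_3 = (-2, -1, 0, 0)ᵀ.
Then v_1 = N · v_2 = (1, 0, 0, 0)ᵀ.

Sanity check: (A − (-1)·I) v_1 = (0, 0, 0, 0)ᵀ = 0. ✓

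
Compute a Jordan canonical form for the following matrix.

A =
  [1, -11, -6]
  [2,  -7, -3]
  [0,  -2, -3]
J_3(-3)

The characteristic polynomial is
  det(x·I − A) = x^3 + 9*x^2 + 27*x + 27 = (x + 3)^3

Eigenvalues and multiplicities (the geometric multiplicity of λ is n − rank(A − λI), which equals the number of Jordan blocks for λ):
  λ = -3: algebraic multiplicity = 3, geometric multiplicity = 1

Determining the block sizes for each eigenvalue:
  λ = -3: one block (gm = 1), so the single block has size am = 3 → block sizes [3]

Assembling the blocks gives a Jordan form
J =
  [-3,  1,  0]
  [ 0, -3,  1]
  [ 0,  0, -3]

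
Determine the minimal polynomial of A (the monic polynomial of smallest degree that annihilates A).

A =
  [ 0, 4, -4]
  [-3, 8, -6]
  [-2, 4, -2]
x^2 - 4*x + 4

The characteristic polynomial is χ_A(x) = (x - 2)^3, so the eigenvalues are known. The minimal polynomial is
  m_A(x) = Π_λ (x − λ)^{k_λ}
where k_λ is the size of the *largest* Jordan block for λ (equivalently, the smallest k with (A − λI)^k v = 0 for every generalised eigenvector v of λ).

  λ = 2: largest Jordan block has size 2, contributing (x − 2)^2

So m_A(x) = (x - 2)^2 = x^2 - 4*x + 4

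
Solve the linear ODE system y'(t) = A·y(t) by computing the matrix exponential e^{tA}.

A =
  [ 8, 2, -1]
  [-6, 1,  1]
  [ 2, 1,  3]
e^{tA} =
  [t^2*exp(4*t) + 4*t*exp(4*t) + exp(4*t), t^2*exp(4*t)/2 + 2*t*exp(4*t), -t^2*exp(4*t)/2 - t*exp(4*t)]
  [-2*t^2*exp(4*t) - 6*t*exp(4*t), -t^2*exp(4*t) - 3*t*exp(4*t) + exp(4*t), t^2*exp(4*t) + t*exp(4*t)]
  [2*t*exp(4*t), t*exp(4*t), -t*exp(4*t) + exp(4*t)]

Strategy: write A = P · J · P⁻¹ where J is a Jordan canonical form, so e^{tA} = P · e^{tJ} · P⁻¹, and e^{tJ} can be computed block-by-block.

A has Jordan form
J =
  [4, 1, 0]
  [0, 4, 1]
  [0, 0, 4]
(up to reordering of blocks).

Per-block formulas:
  For a 3×3 Jordan block J_3(4): exp(t · J_3(4)) = e^(4t)·(I + t·N + (t^2/2)·N^2), where N is the 3×3 nilpotent shift.

After assembling e^{tJ} and conjugating by P, we get:

e^{tA} =
  [t^2*exp(4*t) + 4*t*exp(4*t) + exp(4*t), t^2*exp(4*t)/2 + 2*t*exp(4*t), -t^2*exp(4*t)/2 - t*exp(4*t)]
  [-2*t^2*exp(4*t) - 6*t*exp(4*t), -t^2*exp(4*t) - 3*t*exp(4*t) + exp(4*t), t^2*exp(4*t) + t*exp(4*t)]
  [2*t*exp(4*t), t*exp(4*t), -t*exp(4*t) + exp(4*t)]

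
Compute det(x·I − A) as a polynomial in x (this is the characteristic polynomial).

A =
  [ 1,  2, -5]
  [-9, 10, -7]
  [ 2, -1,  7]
x^3 - 18*x^2 + 108*x - 216

Expanding det(x·I − A) (e.g. by cofactor expansion or by noting that A is similar to its Jordan form J, which has the same characteristic polynomial as A) gives
  χ_A(x) = x^3 - 18*x^2 + 108*x - 216
which factors as (x - 6)^3. The eigenvalues (with algebraic multiplicities) are λ = 6 with multiplicity 3.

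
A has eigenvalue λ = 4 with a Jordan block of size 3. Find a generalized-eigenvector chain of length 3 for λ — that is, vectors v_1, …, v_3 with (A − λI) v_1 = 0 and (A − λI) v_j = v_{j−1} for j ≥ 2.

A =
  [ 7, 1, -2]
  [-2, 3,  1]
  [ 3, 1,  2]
A Jordan chain for λ = 4 of length 3:
v_1 = (1, -1, 1)ᵀ
v_2 = (3, -2, 3)ᵀ
v_3 = (1, 0, 0)ᵀ

Let N = A − (4)·I. We want v_3 with N^3 v_3 = 0 but N^2 v_3 ≠ 0; then v_{j-1} := N · v_j for j = 3, …, 2.

Pick v_3 = (1, 0, 0)ᵀ.
Then v_2 = N · v_3 = (3, -2, 3)ᵀ.
Then v_1 = N · v_2 = (1, -1, 1)ᵀ.

Sanity check: (A − (4)·I) v_1 = (0, 0, 0)ᵀ = 0. ✓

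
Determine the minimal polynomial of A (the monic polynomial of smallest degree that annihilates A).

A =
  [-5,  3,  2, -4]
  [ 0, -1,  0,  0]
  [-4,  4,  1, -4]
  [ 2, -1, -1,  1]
x^2 + 2*x + 1

The characteristic polynomial is χ_A(x) = (x + 1)^4, so the eigenvalues are known. The minimal polynomial is
  m_A(x) = Π_λ (x − λ)^{k_λ}
where k_λ is the size of the *largest* Jordan block for λ (equivalently, the smallest k with (A − λI)^k v = 0 for every generalised eigenvector v of λ).

  λ = -1: largest Jordan block has size 2, contributing (x + 1)^2

So m_A(x) = (x + 1)^2 = x^2 + 2*x + 1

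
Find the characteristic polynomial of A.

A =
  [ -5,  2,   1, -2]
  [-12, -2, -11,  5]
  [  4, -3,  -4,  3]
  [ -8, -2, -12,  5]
x^4 + 6*x^3 - 54*x - 81

Expanding det(x·I − A) (e.g. by cofactor expansion or by noting that A is similar to its Jordan form J, which has the same characteristic polynomial as A) gives
  χ_A(x) = x^4 + 6*x^3 - 54*x - 81
which factors as (x - 3)*(x + 3)^3. The eigenvalues (with algebraic multiplicities) are λ = -3 with multiplicity 3, λ = 3 with multiplicity 1.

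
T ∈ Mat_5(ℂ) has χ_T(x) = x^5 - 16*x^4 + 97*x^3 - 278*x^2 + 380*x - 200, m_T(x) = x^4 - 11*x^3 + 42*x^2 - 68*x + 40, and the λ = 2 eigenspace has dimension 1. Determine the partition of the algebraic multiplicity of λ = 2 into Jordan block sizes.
Block sizes for λ = 2: [3]

Step 1 — from the characteristic polynomial, algebraic multiplicity of λ = 2 is 3. From dim ker(T − (2)·I) = 1, there are exactly 1 Jordan blocks for λ = 2.
Step 2 — from the minimal polynomial, the factor (x − 2)^3 tells us the largest block for λ = 2 has size 3.
Step 3 — with total size 3, 1 blocks, and largest block 3, the block sizes (in nonincreasing order) are [3].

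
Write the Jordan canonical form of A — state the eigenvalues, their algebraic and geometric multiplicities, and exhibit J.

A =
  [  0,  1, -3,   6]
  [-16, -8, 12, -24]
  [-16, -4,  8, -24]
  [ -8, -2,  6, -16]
J_2(-4) ⊕ J_1(-4) ⊕ J_1(-4)

The characteristic polynomial is
  det(x·I − A) = x^4 + 16*x^3 + 96*x^2 + 256*x + 256 = (x + 4)^4

Eigenvalues and multiplicities (the geometric multiplicity of λ is n − rank(A − λI), which equals the number of Jordan blocks for λ):
  λ = -4: algebraic multiplicity = 4, geometric multiplicity = 3

Determining the block sizes for each eigenvalue:
  λ = -4: 3 blocks summing to 4 forces exactly one block of size 2 and the rest size 1 → block sizes [2, 1, 1]

Assembling the blocks gives a Jordan form
J =
  [-4,  1,  0,  0]
  [ 0, -4,  0,  0]
  [ 0,  0, -4,  0]
  [ 0,  0,  0, -4]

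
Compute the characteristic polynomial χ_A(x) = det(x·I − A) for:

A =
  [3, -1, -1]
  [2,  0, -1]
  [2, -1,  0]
x^3 - 3*x^2 + 3*x - 1

Expanding det(x·I − A) (e.g. by cofactor expansion or by noting that A is similar to its Jordan form J, which has the same characteristic polynomial as A) gives
  χ_A(x) = x^3 - 3*x^2 + 3*x - 1
which factors as (x - 1)^3. The eigenvalues (with algebraic multiplicities) are λ = 1 with multiplicity 3.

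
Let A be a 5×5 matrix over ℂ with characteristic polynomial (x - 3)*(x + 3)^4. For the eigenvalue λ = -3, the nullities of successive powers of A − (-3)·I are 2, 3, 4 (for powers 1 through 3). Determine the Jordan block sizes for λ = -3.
Block sizes for λ = -3: [3, 1]

From the dimensions of kernels of powers, the number of Jordan blocks of size at least j is d_j − d_{j−1} where d_j = dim ker(N^j) (with d_0 = 0). Computing the differences gives [2, 1, 1].
The number of blocks of size exactly k is (#blocks of size ≥ k) − (#blocks of size ≥ k + 1), so the partition is: 1 block(s) of size 1, 1 block(s) of size 3.
In nonincreasing order the block sizes are [3, 1].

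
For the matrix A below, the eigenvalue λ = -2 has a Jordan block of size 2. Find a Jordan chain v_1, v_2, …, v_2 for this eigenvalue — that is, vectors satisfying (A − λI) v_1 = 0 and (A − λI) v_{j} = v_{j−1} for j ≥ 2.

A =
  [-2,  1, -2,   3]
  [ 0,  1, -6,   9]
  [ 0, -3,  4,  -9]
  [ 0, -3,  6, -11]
A Jordan chain for λ = -2 of length 2:
v_1 = (1, 3, -3, -3)ᵀ
v_2 = (0, 1, 0, 0)ᵀ

Let N = A − (-2)·I. We want v_2 with N^2 v_2 = 0 but N^1 v_2 ≠ 0; then v_{j-1} := N · v_j for j = 2, …, 2.

Pick v_2 = (0, 1, 0, 0)ᵀ.
Then v_1 = N · v_2 = (1, 3, -3, -3)ᵀ.

Sanity check: (A − (-2)·I) v_1 = (0, 0, 0, 0)ᵀ = 0. ✓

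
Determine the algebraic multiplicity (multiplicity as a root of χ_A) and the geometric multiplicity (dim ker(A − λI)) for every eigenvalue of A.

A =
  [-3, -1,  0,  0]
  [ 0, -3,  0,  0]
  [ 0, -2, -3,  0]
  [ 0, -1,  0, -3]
λ = -3: alg = 4, geom = 3

Step 1 — factor the characteristic polynomial to read off the algebraic multiplicities:
  χ_A(x) = (x + 3)^4

Step 2 — compute geometric multiplicities via the rank-nullity identity g(λ) = n − rank(A − λI):
  rank(A − (-3)·I) = 1, so dim ker(A − (-3)·I) = n − 1 = 3

Summary:
  λ = -3: algebraic multiplicity = 4, geometric multiplicity = 3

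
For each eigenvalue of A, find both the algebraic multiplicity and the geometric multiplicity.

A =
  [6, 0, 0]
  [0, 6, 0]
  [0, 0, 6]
λ = 6: alg = 3, geom = 3

Step 1 — factor the characteristic polynomial to read off the algebraic multiplicities:
  χ_A(x) = (x - 6)^3

Step 2 — compute geometric multiplicities via the rank-nullity identity g(λ) = n − rank(A − λI):
  rank(A − (6)·I) = 0, so dim ker(A − (6)·I) = n − 0 = 3

Summary:
  λ = 6: algebraic multiplicity = 3, geometric multiplicity = 3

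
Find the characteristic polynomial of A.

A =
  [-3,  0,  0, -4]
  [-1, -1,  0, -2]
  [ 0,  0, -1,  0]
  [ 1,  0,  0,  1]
x^4 + 4*x^3 + 6*x^2 + 4*x + 1

Expanding det(x·I − A) (e.g. by cofactor expansion or by noting that A is similar to its Jordan form J, which has the same characteristic polynomial as A) gives
  χ_A(x) = x^4 + 4*x^3 + 6*x^2 + 4*x + 1
which factors as (x + 1)^4. The eigenvalues (with algebraic multiplicities) are λ = -1 with multiplicity 4.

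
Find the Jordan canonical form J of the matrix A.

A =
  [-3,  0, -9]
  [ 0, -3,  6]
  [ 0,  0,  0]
J_1(-3) ⊕ J_1(-3) ⊕ J_1(0)

The characteristic polynomial is
  det(x·I − A) = x^3 + 6*x^2 + 9*x = x*(x + 3)^2

Eigenvalues and multiplicities (the geometric multiplicity of λ is n − rank(A − λI), which equals the number of Jordan blocks for λ):
  λ = -3: algebraic multiplicity = 2, geometric multiplicity = 2
  λ = 0: algebraic multiplicity = 1, geometric multiplicity = 1

Determining the block sizes for each eigenvalue:
  λ = -3: gm = am = 2, so every block has size 1 → block sizes [1, 1]
  λ = 0: one block (gm = 1), so the single block has size am = 1 → block sizes [1]

Assembling the blocks gives a Jordan form
J =
  [-3,  0, 0]
  [ 0, -3, 0]
  [ 0,  0, 0]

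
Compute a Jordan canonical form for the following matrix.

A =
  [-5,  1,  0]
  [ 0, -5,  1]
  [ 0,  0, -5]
J_3(-5)

The characteristic polynomial is
  det(x·I − A) = x^3 + 15*x^2 + 75*x + 125 = (x + 5)^3

Eigenvalues and multiplicities (the geometric multiplicity of λ is n − rank(A − λI), which equals the number of Jordan blocks for λ):
  λ = -5: algebraic multiplicity = 3, geometric multiplicity = 1

Determining the block sizes for each eigenvalue:
  λ = -5: one block (gm = 1), so the single block has size am = 3 → block sizes [3]

Assembling the blocks gives a Jordan form
J =
  [-5,  1,  0]
  [ 0, -5,  1]
  [ 0,  0, -5]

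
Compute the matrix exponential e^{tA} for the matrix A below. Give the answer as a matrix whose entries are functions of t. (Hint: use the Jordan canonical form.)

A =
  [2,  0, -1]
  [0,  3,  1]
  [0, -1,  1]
e^{tA} =
  [exp(2*t), t^2*exp(2*t)/2, t^2*exp(2*t)/2 - t*exp(2*t)]
  [0, t*exp(2*t) + exp(2*t), t*exp(2*t)]
  [0, -t*exp(2*t), -t*exp(2*t) + exp(2*t)]

Strategy: write A = P · J · P⁻¹ where J is a Jordan canonical form, so e^{tA} = P · e^{tJ} · P⁻¹, and e^{tJ} can be computed block-by-block.

A has Jordan form
J =
  [2, 1, 0]
  [0, 2, 1]
  [0, 0, 2]
(up to reordering of blocks).

Per-block formulas:
  For a 3×3 Jordan block J_3(2): exp(t · J_3(2)) = e^(2t)·(I + t·N + (t^2/2)·N^2), where N is the 3×3 nilpotent shift.

After assembling e^{tJ} and conjugating by P, we get:

e^{tA} =
  [exp(2*t), t^2*exp(2*t)/2, t^2*exp(2*t)/2 - t*exp(2*t)]
  [0, t*exp(2*t) + exp(2*t), t*exp(2*t)]
  [0, -t*exp(2*t), -t*exp(2*t) + exp(2*t)]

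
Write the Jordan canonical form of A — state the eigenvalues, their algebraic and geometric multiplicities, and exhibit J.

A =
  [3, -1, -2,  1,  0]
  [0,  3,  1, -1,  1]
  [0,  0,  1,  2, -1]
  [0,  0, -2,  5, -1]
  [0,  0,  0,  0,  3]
J_3(3) ⊕ J_2(3)

The characteristic polynomial is
  det(x·I − A) = x^5 - 15*x^4 + 90*x^3 - 270*x^2 + 405*x - 243 = (x - 3)^5

Eigenvalues and multiplicities (the geometric multiplicity of λ is n − rank(A − λI), which equals the number of Jordan blocks for λ):
  λ = 3: algebraic multiplicity = 5, geometric multiplicity = 2

Determining the block sizes for each eigenvalue:
  λ = 3: with am = 5 and gm = 2, the partition is not yet determined (e.g. several partitions of 5 into 2 parts exist). Let N = A − (3)·I. Computing rank(N^1) = 3, rank(N^2) = 1, rank(N^3) = 0; the number of blocks of size ≥ j is rank(N^{j−1}) − rank(N^j), giving [2, 2, 1]. So we have 1 block(s) of size 3, 1 block(s) of size 2 → block sizes [3, 2]

Assembling the blocks gives a Jordan form
J =
  [3, 1, 0, 0, 0]
  [0, 3, 1, 0, 0]
  [0, 0, 3, 0, 0]
  [0, 0, 0, 3, 1]
  [0, 0, 0, 0, 3]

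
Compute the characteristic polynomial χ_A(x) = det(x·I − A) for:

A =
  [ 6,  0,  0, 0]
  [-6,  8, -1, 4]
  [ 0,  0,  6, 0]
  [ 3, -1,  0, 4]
x^4 - 24*x^3 + 216*x^2 - 864*x + 1296

Expanding det(x·I − A) (e.g. by cofactor expansion or by noting that A is similar to its Jordan form J, which has the same characteristic polynomial as A) gives
  χ_A(x) = x^4 - 24*x^3 + 216*x^2 - 864*x + 1296
which factors as (x - 6)^4. The eigenvalues (with algebraic multiplicities) are λ = 6 with multiplicity 4.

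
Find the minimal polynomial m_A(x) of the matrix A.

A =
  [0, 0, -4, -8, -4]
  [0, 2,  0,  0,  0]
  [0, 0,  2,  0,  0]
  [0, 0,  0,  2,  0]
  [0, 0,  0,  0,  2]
x^2 - 2*x

The characteristic polynomial is χ_A(x) = x*(x - 2)^4, so the eigenvalues are known. The minimal polynomial is
  m_A(x) = Π_λ (x − λ)^{k_λ}
where k_λ is the size of the *largest* Jordan block for λ (equivalently, the smallest k with (A − λI)^k v = 0 for every generalised eigenvector v of λ).

  λ = 0: largest Jordan block has size 1, contributing (x − 0)
  λ = 2: largest Jordan block has size 1, contributing (x − 2)

So m_A(x) = x*(x - 2) = x^2 - 2*x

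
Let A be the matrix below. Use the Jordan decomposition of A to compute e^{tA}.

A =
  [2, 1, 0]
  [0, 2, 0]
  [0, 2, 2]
e^{tA} =
  [exp(2*t), t*exp(2*t), 0]
  [0, exp(2*t), 0]
  [0, 2*t*exp(2*t), exp(2*t)]

Strategy: write A = P · J · P⁻¹ where J is a Jordan canonical form, so e^{tA} = P · e^{tJ} · P⁻¹, and e^{tJ} can be computed block-by-block.

A has Jordan form
J =
  [2, 1, 0]
  [0, 2, 0]
  [0, 0, 2]
(up to reordering of blocks).

Per-block formulas:
  For a 2×2 Jordan block J_2(2): exp(t · J_2(2)) = e^(2t)·(I + t·N), where N is the 2×2 nilpotent shift.
  For a 1×1 block at λ = 2: exp(t · [2]) = [e^(2t)].

After assembling e^{tJ} and conjugating by P, we get:

e^{tA} =
  [exp(2*t), t*exp(2*t), 0]
  [0, exp(2*t), 0]
  [0, 2*t*exp(2*t), exp(2*t)]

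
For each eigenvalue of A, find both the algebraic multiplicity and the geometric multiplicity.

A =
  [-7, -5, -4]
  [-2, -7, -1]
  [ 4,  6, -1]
λ = -5: alg = 3, geom = 1

Step 1 — factor the characteristic polynomial to read off the algebraic multiplicities:
  χ_A(x) = (x + 5)^3

Step 2 — compute geometric multiplicities via the rank-nullity identity g(λ) = n − rank(A − λI):
  rank(A − (-5)·I) = 2, so dim ker(A − (-5)·I) = n − 2 = 1

Summary:
  λ = -5: algebraic multiplicity = 3, geometric multiplicity = 1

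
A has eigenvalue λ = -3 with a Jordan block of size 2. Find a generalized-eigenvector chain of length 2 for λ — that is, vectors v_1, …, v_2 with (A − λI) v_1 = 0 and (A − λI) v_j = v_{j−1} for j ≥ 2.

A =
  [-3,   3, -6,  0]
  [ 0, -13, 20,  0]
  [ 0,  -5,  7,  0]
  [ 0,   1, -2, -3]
A Jordan chain for λ = -3 of length 2:
v_1 = (3, -10, -5, 1)ᵀ
v_2 = (0, 1, 0, 0)ᵀ

Let N = A − (-3)·I. We want v_2 with N^2 v_2 = 0 but N^1 v_2 ≠ 0; then v_{j-1} := N · v_j for j = 2, …, 2.

Pick v_2 = (0, 1, 0, 0)ᵀ.
Then v_1 = N · v_2 = (3, -10, -5, 1)ᵀ.

Sanity check: (A − (-3)·I) v_1 = (0, 0, 0, 0)ᵀ = 0. ✓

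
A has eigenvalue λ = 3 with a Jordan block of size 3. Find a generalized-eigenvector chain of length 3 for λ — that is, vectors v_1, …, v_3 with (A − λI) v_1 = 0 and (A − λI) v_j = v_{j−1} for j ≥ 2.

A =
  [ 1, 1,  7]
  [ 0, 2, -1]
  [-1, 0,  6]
A Jordan chain for λ = 3 of length 3:
v_1 = (-3, 1, -1)ᵀ
v_2 = (-2, 0, -1)ᵀ
v_3 = (1, 0, 0)ᵀ

Let N = A − (3)·I. We want v_3 with N^3 v_3 = 0 but N^2 v_3 ≠ 0; then v_{j-1} := N · v_j for j = 3, …, 2.

Pick v_3 = (1, 0, 0)ᵀ.
Then v_2 = N · v_3 = (-2, 0, -1)ᵀ.
Then v_1 = N · v_2 = (-3, 1, -1)ᵀ.

Sanity check: (A − (3)·I) v_1 = (0, 0, 0)ᵀ = 0. ✓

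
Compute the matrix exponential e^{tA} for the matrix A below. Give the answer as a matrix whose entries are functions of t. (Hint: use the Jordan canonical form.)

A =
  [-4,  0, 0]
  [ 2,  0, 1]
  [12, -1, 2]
e^{tA} =
  [exp(-4*t), 0, 0]
  [2*t*exp(t), -t*exp(t) + exp(t), t*exp(t)]
  [2*t*exp(t) + 2*exp(t) - 2*exp(-4*t), -t*exp(t), t*exp(t) + exp(t)]

Strategy: write A = P · J · P⁻¹ where J is a Jordan canonical form, so e^{tA} = P · e^{tJ} · P⁻¹, and e^{tJ} can be computed block-by-block.

A has Jordan form
J =
  [-4, 0, 0]
  [ 0, 1, 1]
  [ 0, 0, 1]
(up to reordering of blocks).

Per-block formulas:
  For a 1×1 block at λ = -4: exp(t · [-4]) = [e^(-4t)].
  For a 2×2 Jordan block J_2(1): exp(t · J_2(1)) = e^(1t)·(I + t·N), where N is the 2×2 nilpotent shift.

After assembling e^{tJ} and conjugating by P, we get:

e^{tA} =
  [exp(-4*t), 0, 0]
  [2*t*exp(t), -t*exp(t) + exp(t), t*exp(t)]
  [2*t*exp(t) + 2*exp(t) - 2*exp(-4*t), -t*exp(t), t*exp(t) + exp(t)]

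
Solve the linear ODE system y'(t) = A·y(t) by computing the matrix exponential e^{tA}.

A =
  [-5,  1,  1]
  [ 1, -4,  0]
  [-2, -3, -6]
e^{tA} =
  [-t^2*exp(-5*t)/2 + exp(-5*t), -t^2*exp(-5*t) + t*exp(-5*t), -t^2*exp(-5*t)/2 + t*exp(-5*t)]
  [t^2*exp(-5*t)/2 + t*exp(-5*t), t^2*exp(-5*t) + t*exp(-5*t) + exp(-5*t), t^2*exp(-5*t)/2]
  [-t^2*exp(-5*t)/2 - 2*t*exp(-5*t), -t^2*exp(-5*t) - 3*t*exp(-5*t), -t^2*exp(-5*t)/2 - t*exp(-5*t) + exp(-5*t)]

Strategy: write A = P · J · P⁻¹ where J is a Jordan canonical form, so e^{tA} = P · e^{tJ} · P⁻¹, and e^{tJ} can be computed block-by-block.

A has Jordan form
J =
  [-5,  1,  0]
  [ 0, -5,  1]
  [ 0,  0, -5]
(up to reordering of blocks).

Per-block formulas:
  For a 3×3 Jordan block J_3(-5): exp(t · J_3(-5)) = e^(-5t)·(I + t·N + (t^2/2)·N^2), where N is the 3×3 nilpotent shift.

After assembling e^{tJ} and conjugating by P, we get:

e^{tA} =
  [-t^2*exp(-5*t)/2 + exp(-5*t), -t^2*exp(-5*t) + t*exp(-5*t), -t^2*exp(-5*t)/2 + t*exp(-5*t)]
  [t^2*exp(-5*t)/2 + t*exp(-5*t), t^2*exp(-5*t) + t*exp(-5*t) + exp(-5*t), t^2*exp(-5*t)/2]
  [-t^2*exp(-5*t)/2 - 2*t*exp(-5*t), -t^2*exp(-5*t) - 3*t*exp(-5*t), -t^2*exp(-5*t)/2 - t*exp(-5*t) + exp(-5*t)]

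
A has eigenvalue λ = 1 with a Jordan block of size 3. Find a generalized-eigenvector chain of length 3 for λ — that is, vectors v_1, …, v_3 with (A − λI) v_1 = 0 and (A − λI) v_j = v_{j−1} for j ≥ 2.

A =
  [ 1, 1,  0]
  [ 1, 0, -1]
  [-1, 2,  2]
A Jordan chain for λ = 1 of length 3:
v_1 = (1, 0, 1)ᵀ
v_2 = (0, 1, -1)ᵀ
v_3 = (1, 0, 0)ᵀ

Let N = A − (1)·I. We want v_3 with N^3 v_3 = 0 but N^2 v_3 ≠ 0; then v_{j-1} := N · v_j for j = 3, …, 2.

Pick v_3 = (1, 0, 0)ᵀ.
Then v_2 = N · v_3 = (0, 1, -1)ᵀ.
Then v_1 = N · v_2 = (1, 0, 1)ᵀ.

Sanity check: (A − (1)·I) v_1 = (0, 0, 0)ᵀ = 0. ✓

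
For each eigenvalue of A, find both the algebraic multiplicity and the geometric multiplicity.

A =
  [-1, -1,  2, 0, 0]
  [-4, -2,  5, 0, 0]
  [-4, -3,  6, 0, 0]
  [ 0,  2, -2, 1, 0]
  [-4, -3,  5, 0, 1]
λ = 1: alg = 5, geom = 3

Step 1 — factor the characteristic polynomial to read off the algebraic multiplicities:
  χ_A(x) = (x - 1)^5

Step 2 — compute geometric multiplicities via the rank-nullity identity g(λ) = n − rank(A − λI):
  rank(A − (1)·I) = 2, so dim ker(A − (1)·I) = n − 2 = 3

Summary:
  λ = 1: algebraic multiplicity = 5, geometric multiplicity = 3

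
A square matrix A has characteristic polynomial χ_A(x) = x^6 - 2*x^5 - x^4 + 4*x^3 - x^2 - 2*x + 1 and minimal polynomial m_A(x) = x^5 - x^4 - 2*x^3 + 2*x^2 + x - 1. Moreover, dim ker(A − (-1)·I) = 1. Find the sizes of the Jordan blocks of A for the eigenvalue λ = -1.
Block sizes for λ = -1: [2]

Step 1 — from the characteristic polynomial, algebraic multiplicity of λ = -1 is 2. From dim ker(A − (-1)·I) = 1, there are exactly 1 Jordan blocks for λ = -1.
Step 2 — from the minimal polynomial, the factor (x + 1)^2 tells us the largest block for λ = -1 has size 2.
Step 3 — with total size 2, 1 blocks, and largest block 2, the block sizes (in nonincreasing order) are [2].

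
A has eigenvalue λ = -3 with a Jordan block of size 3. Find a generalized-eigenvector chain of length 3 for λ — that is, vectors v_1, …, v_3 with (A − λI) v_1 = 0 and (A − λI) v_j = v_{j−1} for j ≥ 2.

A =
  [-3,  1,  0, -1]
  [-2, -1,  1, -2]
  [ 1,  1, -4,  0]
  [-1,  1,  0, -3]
A Jordan chain for λ = -3 of length 3:
v_1 = (1, 1, 2, 1)ᵀ
v_2 = (1, 2, 1, 1)ᵀ
v_3 = (0, 1, 0, 0)ᵀ

Let N = A − (-3)·I. We want v_3 with N^3 v_3 = 0 but N^2 v_3 ≠ 0; then v_{j-1} := N · v_j for j = 3, …, 2.

Pick v_3 = (0, 1, 0, 0)ᵀ.
Then v_2 = N · v_3 = (1, 2, 1, 1)ᵀ.
Then v_1 = N · v_2 = (1, 1, 2, 1)ᵀ.

Sanity check: (A − (-3)·I) v_1 = (0, 0, 0, 0)ᵀ = 0. ✓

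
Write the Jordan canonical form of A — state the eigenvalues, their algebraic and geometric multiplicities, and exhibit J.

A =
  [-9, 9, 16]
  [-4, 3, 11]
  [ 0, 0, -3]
J_3(-3)

The characteristic polynomial is
  det(x·I − A) = x^3 + 9*x^2 + 27*x + 27 = (x + 3)^3

Eigenvalues and multiplicities (the geometric multiplicity of λ is n − rank(A − λI), which equals the number of Jordan blocks for λ):
  λ = -3: algebraic multiplicity = 3, geometric multiplicity = 1

Determining the block sizes for each eigenvalue:
  λ = -3: one block (gm = 1), so the single block has size am = 3 → block sizes [3]

Assembling the blocks gives a Jordan form
J =
  [-3,  1,  0]
  [ 0, -3,  1]
  [ 0,  0, -3]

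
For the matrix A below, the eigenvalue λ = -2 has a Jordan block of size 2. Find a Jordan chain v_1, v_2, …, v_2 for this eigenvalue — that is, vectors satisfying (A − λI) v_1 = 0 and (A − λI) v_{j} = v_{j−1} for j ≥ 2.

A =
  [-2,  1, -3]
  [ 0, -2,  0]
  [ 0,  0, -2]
A Jordan chain for λ = -2 of length 2:
v_1 = (1, 0, 0)ᵀ
v_2 = (0, 1, 0)ᵀ

Let N = A − (-2)·I. We want v_2 with N^2 v_2 = 0 but N^1 v_2 ≠ 0; then v_{j-1} := N · v_j for j = 2, …, 2.

Pick v_2 = (0, 1, 0)ᵀ.
Then v_1 = N · v_2 = (1, 0, 0)ᵀ.

Sanity check: (A − (-2)·I) v_1 = (0, 0, 0)ᵀ = 0. ✓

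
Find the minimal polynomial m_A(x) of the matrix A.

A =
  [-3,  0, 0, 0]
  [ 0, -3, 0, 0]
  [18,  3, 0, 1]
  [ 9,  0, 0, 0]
x^3 + 3*x^2

The characteristic polynomial is χ_A(x) = x^2*(x + 3)^2, so the eigenvalues are known. The minimal polynomial is
  m_A(x) = Π_λ (x − λ)^{k_λ}
where k_λ is the size of the *largest* Jordan block for λ (equivalently, the smallest k with (A − λI)^k v = 0 for every generalised eigenvector v of λ).

  λ = -3: largest Jordan block has size 1, contributing (x + 3)
  λ = 0: largest Jordan block has size 2, contributing (x − 0)^2

So m_A(x) = x^2*(x + 3) = x^3 + 3*x^2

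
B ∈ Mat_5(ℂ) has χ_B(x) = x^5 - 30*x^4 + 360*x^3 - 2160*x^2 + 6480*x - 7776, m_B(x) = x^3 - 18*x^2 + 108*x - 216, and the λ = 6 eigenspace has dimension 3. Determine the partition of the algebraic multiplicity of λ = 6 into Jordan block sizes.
Block sizes for λ = 6: [3, 1, 1]

Step 1 — from the characteristic polynomial, algebraic multiplicity of λ = 6 is 5. From dim ker(B − (6)·I) = 3, there are exactly 3 Jordan blocks for λ = 6.
Step 2 — from the minimal polynomial, the factor (x − 6)^3 tells us the largest block for λ = 6 has size 3.
Step 3 — with total size 5, 3 blocks, and largest block 3, the block sizes (in nonincreasing order) are [3, 1, 1].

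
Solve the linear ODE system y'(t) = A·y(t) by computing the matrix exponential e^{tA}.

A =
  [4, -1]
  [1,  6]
e^{tA} =
  [-t*exp(5*t) + exp(5*t), -t*exp(5*t)]
  [t*exp(5*t), t*exp(5*t) + exp(5*t)]

Strategy: write A = P · J · P⁻¹ where J is a Jordan canonical form, so e^{tA} = P · e^{tJ} · P⁻¹, and e^{tJ} can be computed block-by-block.

A has Jordan form
J =
  [5, 1]
  [0, 5]
(up to reordering of blocks).

Per-block formulas:
  For a 2×2 Jordan block J_2(5): exp(t · J_2(5)) = e^(5t)·(I + t·N), where N is the 2×2 nilpotent shift.

After assembling e^{tJ} and conjugating by P, we get:

e^{tA} =
  [-t*exp(5*t) + exp(5*t), -t*exp(5*t)]
  [t*exp(5*t), t*exp(5*t) + exp(5*t)]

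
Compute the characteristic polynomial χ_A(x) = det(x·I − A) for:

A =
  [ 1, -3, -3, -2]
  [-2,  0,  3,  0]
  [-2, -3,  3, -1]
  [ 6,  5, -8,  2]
x^4 - 6*x^3 + 12*x^2 - 10*x + 3

Expanding det(x·I − A) (e.g. by cofactor expansion or by noting that A is similar to its Jordan form J, which has the same characteristic polynomial as A) gives
  χ_A(x) = x^4 - 6*x^3 + 12*x^2 - 10*x + 3
which factors as (x - 3)*(x - 1)^3. The eigenvalues (with algebraic multiplicities) are λ = 1 with multiplicity 3, λ = 3 with multiplicity 1.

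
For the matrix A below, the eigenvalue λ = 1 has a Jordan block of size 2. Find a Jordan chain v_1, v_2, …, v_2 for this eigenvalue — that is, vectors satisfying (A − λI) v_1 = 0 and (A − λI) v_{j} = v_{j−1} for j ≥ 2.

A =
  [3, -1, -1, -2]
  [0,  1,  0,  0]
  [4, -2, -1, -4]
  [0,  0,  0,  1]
A Jordan chain for λ = 1 of length 2:
v_1 = (2, 0, 4, 0)ᵀ
v_2 = (1, 0, 0, 0)ᵀ

Let N = A − (1)·I. We want v_2 with N^2 v_2 = 0 but N^1 v_2 ≠ 0; then v_{j-1} := N · v_j for j = 2, …, 2.

Pick v_2 = (1, 0, 0, 0)ᵀ.
Then v_1 = N · v_2 = (2, 0, 4, 0)ᵀ.

Sanity check: (A − (1)·I) v_1 = (0, 0, 0, 0)ᵀ = 0. ✓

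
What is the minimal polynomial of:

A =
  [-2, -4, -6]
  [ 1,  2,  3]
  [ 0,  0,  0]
x^2

The characteristic polynomial is χ_A(x) = x^3, so the eigenvalues are known. The minimal polynomial is
  m_A(x) = Π_λ (x − λ)^{k_λ}
where k_λ is the size of the *largest* Jordan block for λ (equivalently, the smallest k with (A − λI)^k v = 0 for every generalised eigenvector v of λ).

  λ = 0: largest Jordan block has size 2, contributing (x − 0)^2

So m_A(x) = x^2 = x^2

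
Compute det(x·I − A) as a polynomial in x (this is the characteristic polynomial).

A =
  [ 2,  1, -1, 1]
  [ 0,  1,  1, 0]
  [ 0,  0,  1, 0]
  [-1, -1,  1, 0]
x^4 - 4*x^3 + 6*x^2 - 4*x + 1

Expanding det(x·I − A) (e.g. by cofactor expansion or by noting that A is similar to its Jordan form J, which has the same characteristic polynomial as A) gives
  χ_A(x) = x^4 - 4*x^3 + 6*x^2 - 4*x + 1
which factors as (x - 1)^4. The eigenvalues (with algebraic multiplicities) are λ = 1 with multiplicity 4.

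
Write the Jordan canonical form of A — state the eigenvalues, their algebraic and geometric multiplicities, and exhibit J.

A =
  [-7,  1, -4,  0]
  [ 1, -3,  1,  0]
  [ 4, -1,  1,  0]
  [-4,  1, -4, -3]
J_3(-3) ⊕ J_1(-3)

The characteristic polynomial is
  det(x·I − A) = x^4 + 12*x^3 + 54*x^2 + 108*x + 81 = (x + 3)^4

Eigenvalues and multiplicities (the geometric multiplicity of λ is n − rank(A − λI), which equals the number of Jordan blocks for λ):
  λ = -3: algebraic multiplicity = 4, geometric multiplicity = 2

Determining the block sizes for each eigenvalue:
  λ = -3: with am = 4 and gm = 2, the partition is not yet determined (e.g. several partitions of 4 into 2 parts exist). Let N = A − (-3)·I. Computing rank(N^1) = 2, rank(N^2) = 1, rank(N^3) = 0; the number of blocks of size ≥ j is rank(N^{j−1}) − rank(N^j), giving [2, 1, 1]. So we have 1 block(s) of size 3, 1 block(s) of size 1 → block sizes [3, 1]

Assembling the blocks gives a Jordan form
J =
  [-3,  1,  0,  0]
  [ 0, -3,  1,  0]
  [ 0,  0, -3,  0]
  [ 0,  0,  0, -3]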